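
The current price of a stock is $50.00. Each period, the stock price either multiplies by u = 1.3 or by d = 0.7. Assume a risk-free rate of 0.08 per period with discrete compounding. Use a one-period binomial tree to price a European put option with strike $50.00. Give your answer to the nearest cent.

Risk-neutral probability p = (1 + 0.08 − 0.7)/(1.3 − 0.7) = 0.3800/0.6000 = 0.6333
Terminal stock prices: S_u = 65, S_d = 35
Terminal payoffs (K − S): max(-15, 0) = 0, max(15, 0) = 15
Node 0 (S = 50): V_0 = 1/1.08·[0.6333·0.0000 + 0.3667·15.0000] = 5.0926

$5.09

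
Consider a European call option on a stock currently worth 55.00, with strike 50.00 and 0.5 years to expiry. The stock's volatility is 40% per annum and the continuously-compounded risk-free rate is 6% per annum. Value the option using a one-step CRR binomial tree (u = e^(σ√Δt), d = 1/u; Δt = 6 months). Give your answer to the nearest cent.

10.77

CRR parameters: u = e^(σ√Δt) = e^(0.4·√0.5) = 1.3269, d = 1/u = 0.7536
Per-period rate: rΔt = 0.06·0.5 = 0.03, so R = e^0.03 = 1.0305
Risk-neutral probability p = (e^0.03 − 0.7536)/(1.3269 − 0.7536) = 0.2768/0.5733 = 0.4829
Terminal stock prices: S_u = 72.98, S_d = 41.45
Terminal payoffs (S − K): max(22.98, 0) = 22.98, max(-8.55, 0) = 0
Node 0 (S = 55): V_0 = e^(−0.03)·[0.4829·22.9793 + 0.5171·0.0000] = 10.7684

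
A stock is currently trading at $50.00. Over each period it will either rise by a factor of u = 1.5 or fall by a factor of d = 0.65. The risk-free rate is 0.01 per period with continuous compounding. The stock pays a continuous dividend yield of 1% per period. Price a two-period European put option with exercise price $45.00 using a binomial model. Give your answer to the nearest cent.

$8.10

Per-period risk-free factor R = e^0.01 = 1.0101; dividend-adjusted growth = e^(0.01−0.01) = 1.0000.
Risk-neutral probability p = (1.0000 − 0.65)/(1.5 − 0.65) = 0.3500/0.8500 = 0.4118
Terminal stock prices: S_uu = 112.5, S_ud = 48.75, S_dd = 21.13
Terminal payoffs (K − S): max(-67.5, 0) = 0, max(-3.75, 0) = 0, max(23.87, 0) = 23.87
Node u (S = 75): V_u = e^(−0.01)·[0.4118·0.0000 + 0.5882·0.0000] = 0.0000
Node d (S = 32.5): V_d = e^(−0.01)·[0.4118·0.0000 + 0.5882·23.8750] = 13.9044
Node 0 (S = 50): V_0 = e^(−0.01)·[0.4118·0.0000 + 0.5882·13.9044] = 8.0977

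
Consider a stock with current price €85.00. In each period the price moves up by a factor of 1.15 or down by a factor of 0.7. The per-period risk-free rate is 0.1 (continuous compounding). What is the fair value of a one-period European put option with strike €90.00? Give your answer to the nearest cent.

€2.75

Risk-neutral probability p = (e^0.1 − 0.7)/(1.15 − 0.7) = 0.4052/0.4500 = 0.9004
Terminal stock prices: S_u = 97.75, S_d = 59.5
Terminal payoffs (K − S): max(-7.75, 0) = 0, max(30.5, 0) = 30.5
Node 0 (S = 85): V_0 = e^(−0.1)·[0.9004·0.0000 + 0.0996·30.5000] = 2.7493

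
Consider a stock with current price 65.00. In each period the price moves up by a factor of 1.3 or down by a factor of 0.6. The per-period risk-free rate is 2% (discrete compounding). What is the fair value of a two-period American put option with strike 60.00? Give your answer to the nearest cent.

10.38

Risk-neutral probability p = (1 + 0.02 − 0.6)/(1.3 − 0.6) = 0.4200/0.7000 = 0.6000
Terminal stock prices: S_uu = 109.9, S_ud = 50.7, S_dd = 23.4
Terminal payoffs (K − S): max(-49.85, 0) = 0, max(9.3, 0) = 9.3, max(36.6, 0) = 36.6
Node u (S = 84.5): continuation = 1/1.02·[0.6000·0.0000 + 0.4000·9.3000] = 3.6471; exercise value = 0.0000 ≤ continuation, so V_u = 3.6471
Node d (S = 39): continuation = 1/1.02·[0.6000·9.3000 + 0.4000·36.6000] = 19.8235; exercise value = 21.0000 > continuation, so V_d = 21.0000 (exercise)
Node 0 (S = 65): continuation = 1/1.02·[0.6000·3.6471 + 0.4000·21.0000] = 10.3806; exercise value = 0.0000 ≤ continuation, so V_0 = 10.3806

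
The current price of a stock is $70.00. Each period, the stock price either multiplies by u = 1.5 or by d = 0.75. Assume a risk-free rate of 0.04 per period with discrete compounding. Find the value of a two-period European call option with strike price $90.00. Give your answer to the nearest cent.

$9.33

Risk-neutral probability p = (1 + 0.04 − 0.75)/(1.5 − 0.75) = 0.2900/0.7500 = 0.3867
Terminal stock prices: S_uu = 157.5, S_ud = 78.75, S_dd = 39.38
Terminal payoffs (S − K): max(67.5, 0) = 67.5, max(-11.25, 0) = 0, max(-50.62, 0) = 0
Node u (S = 105): V_u = 1/1.04·[0.3867·67.5000 + 0.6133·0.0000] = 25.0962
Node d (S = 52.5): V_d = 1/1.04·[0.3867·0.0000 + 0.6133·0.0000] = 0.0000
Node 0 (S = 70): V_0 = 1/1.04·[0.3867·25.0962 + 0.6133·0.0000] = 9.3306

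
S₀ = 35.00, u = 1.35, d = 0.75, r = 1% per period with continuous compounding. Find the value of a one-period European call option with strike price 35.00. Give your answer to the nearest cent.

5.26

Risk-neutral probability p = (e^0.01 − 0.75)/(1.35 − 0.75) = 0.2601/0.6000 = 0.4334
Terminal stock prices: S_u = 47.25, S_d = 26.25
Terminal payoffs (S − K): max(12.25, 0) = 12.25, max(-8.75, 0) = 0
Node 0 (S = 35): V_0 = e^(−0.01)·[0.4334·12.2500 + 0.5666·0.0000] = 5.2565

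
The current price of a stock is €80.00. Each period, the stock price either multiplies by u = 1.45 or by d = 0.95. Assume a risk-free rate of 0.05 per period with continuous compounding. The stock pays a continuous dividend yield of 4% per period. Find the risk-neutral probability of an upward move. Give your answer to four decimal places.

Per-period risk-free factor R = e^0.05 = 1.0513; dividend-adjusted growth = e^(0.05−0.04) = 1.0101.
Risk-neutral probability p = (1.0101 − 0.95)/(1.45 − 0.95) = 0.0601/0.5000 = 0.1201

p = 0.1201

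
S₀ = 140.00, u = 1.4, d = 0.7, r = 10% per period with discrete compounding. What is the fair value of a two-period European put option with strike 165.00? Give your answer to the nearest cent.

Risk-neutral probability p = (1 + 0.1 − 0.7)/(1.4 − 0.7) = 0.4000/0.7000 = 0.5714
Terminal stock prices: S_uu = 274.4, S_ud = 137.2, S_dd = 68.6
Terminal payoffs (K − S): max(-109.4, 0) = 0, max(27.8, 0) = 27.8, max(96.4, 0) = 96.4
Node u (S = 196): V_u = 1/1.1·[0.5714·0.0000 + 0.4286·27.8000] = 10.8312
Node d (S = 98): V_d = 1/1.1·[0.5714·27.8000 + 0.4286·96.4000] = 52.0000
Node 0 (S = 140): V_0 = 1/1.1·[0.5714·10.8312 + 0.4286·52.0000] = 25.8863

25.89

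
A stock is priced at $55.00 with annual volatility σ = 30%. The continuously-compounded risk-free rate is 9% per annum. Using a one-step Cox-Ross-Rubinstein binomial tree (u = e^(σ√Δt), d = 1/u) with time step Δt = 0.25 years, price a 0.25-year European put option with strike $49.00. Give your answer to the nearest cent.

CRR parameters: u = e^(σ√Δt) = e^(0.3·√0.25) = 1.1618, d = 1/u = 0.8607
Per-period rate: rΔt = 0.09·0.25 = 0.0225, so R = e^0.0225 = 1.0228
Risk-neutral probability p = (e^0.0225 − 0.8607)/(1.1618 − 0.8607) = 0.1620/0.3011 = 0.5381
Terminal stock prices: S_u = 63.9, S_d = 47.34
Terminal payoffs (K − S): max(-14.9, 0) = 0, max(1.661, 0) = 1.661
Node 0 (S = 55): V_0 = e^(−0.0225)·[0.5381·0.0000 + 0.4619·1.6611] = 0.7501

$0.75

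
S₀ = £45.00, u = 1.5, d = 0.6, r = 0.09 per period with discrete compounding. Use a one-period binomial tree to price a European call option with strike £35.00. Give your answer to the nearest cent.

£16.23

Risk-neutral probability p = (1 + 0.09 − 0.6)/(1.5 − 0.6) = 0.4900/0.9000 = 0.5444
Terminal stock prices: S_u = 67.5, S_d = 27
Terminal payoffs (S − K): max(32.5, 0) = 32.5, max(-8, 0) = 0
Node 0 (S = 45): V_0 = 1/1.09·[0.5444·32.5000 + 0.4556·0.0000] = 16.2334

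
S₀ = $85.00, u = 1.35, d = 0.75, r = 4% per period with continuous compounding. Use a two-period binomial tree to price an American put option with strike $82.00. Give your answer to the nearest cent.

$9.04

Risk-neutral probability p = (e^0.04 − 0.75)/(1.35 − 0.75) = 0.2908/0.6000 = 0.4847
Terminal stock prices: S_uu = 154.9, S_ud = 86.06, S_dd = 47.81
Terminal payoffs (K − S): max(-72.91, 0) = 0, max(-4.063, 0) = 0, max(34.19, 0) = 34.19
Node u (S = 114.8): continuation = e^(−0.04)·[0.4847·0.0000 + 0.5153·0.0000] = 0.0000; exercise value = 0.0000 ≤ continuation, so V_u = 0.0000
Node d (S = 63.75): continuation = e^(−0.04)·[0.4847·0.0000 + 0.5153·34.1875] = 16.9266; exercise value = 18.2500 > continuation, so V_d = 18.2500 (exercise)
Node 0 (S = 85): continuation = e^(−0.04)·[0.4847·0.0000 + 0.5153·18.2500] = 9.0357; exercise value = 0.0000 ≤ continuation, so V_0 = 9.0357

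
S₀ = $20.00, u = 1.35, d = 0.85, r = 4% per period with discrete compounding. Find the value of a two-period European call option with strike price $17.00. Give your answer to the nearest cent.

Risk-neutral probability p = (1 + 0.04 − 0.85)/(1.35 − 0.85) = 0.1900/0.5000 = 0.3800
Terminal stock prices: S_uu = 36.45, S_ud = 22.95, S_dd = 14.45
Terminal payoffs (S − K): max(19.45, 0) = 19.45, max(5.95, 0) = 5.95, max(-2.55, 0) = 0
Node u (S = 27): V_u = 1/1.04·[0.3800·19.4500 + 0.6200·5.9500] = 10.6538
Node d (S = 17): V_d = 1/1.04·[0.3800·5.9500 + 0.6200·0.0000] = 2.1740
Node 0 (S = 20): V_0 = 1/1.04·[0.3800·10.6538 + 0.6200·2.1740] = 5.1888

$5.19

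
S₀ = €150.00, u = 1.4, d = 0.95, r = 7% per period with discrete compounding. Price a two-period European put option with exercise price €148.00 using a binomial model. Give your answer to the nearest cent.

Risk-neutral probability p = (1 + 0.07 − 0.95)/(1.4 − 0.95) = 0.1200/0.4500 = 0.2667
Terminal stock prices: S_uu = 294, S_ud = 199.5, S_dd = 135.4
Terminal payoffs (K − S): max(-146, 0) = 0, max(-51.5, 0) = 0, max(12.62, 0) = 12.62
Node u (S = 210): V_u = 1/1.07·[0.2667·0.0000 + 0.7333·0.0000] = 0.0000
Node d (S = 142.5): V_d = 1/1.07·[0.2667·0.0000 + 0.7333·12.6250] = 8.6526
Node 0 (S = 150): V_0 = 1/1.07·[0.2667·0.0000 + 0.7333·8.6526] = 5.9302

€5.93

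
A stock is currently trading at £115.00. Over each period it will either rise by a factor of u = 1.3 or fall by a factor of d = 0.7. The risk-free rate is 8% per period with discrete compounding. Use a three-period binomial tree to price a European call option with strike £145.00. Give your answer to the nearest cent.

£21.71

Risk-neutral probability p = (1 + 0.08 − 0.7)/(1.3 − 0.7) = 0.3800/0.6000 = 0.6333
Terminal stock prices: S_uuu = 252.7, S_uud = 136, S_udd = 73.25, S_ddd = 39.44
Terminal payoffs (S − K): max(107.7, 0) = 107.7, max(-8.955, 0) = 0, max(-71.75, 0) = 0, max(-105.6, 0) = 0
Node uu (S = 194.4): V_uu = 1/1.08·[0.6333·107.6550 + 0.3667·0.0000] = 63.1310
Node ud (S = 104.6): V_ud = 1/1.08·[0.6333·0.0000 + 0.3667·0.0000] = 0.0000
Node dd (S = 56.35): V_dd = 1/1.08·[0.6333·0.0000 + 0.3667·0.0000] = 0.0000
Node u (S = 149.5): V_u = 1/1.08·[0.6333·63.1310 + 0.3667·0.0000] = 37.0213
Node d (S = 80.5): V_d = 1/1.08·[0.6333·0.0000 + 0.3667·0.0000] = 0.0000
Node 0 (S = 115): V_0 = 1/1.08·[0.6333·37.0213 + 0.3667·0.0000] = 21.7100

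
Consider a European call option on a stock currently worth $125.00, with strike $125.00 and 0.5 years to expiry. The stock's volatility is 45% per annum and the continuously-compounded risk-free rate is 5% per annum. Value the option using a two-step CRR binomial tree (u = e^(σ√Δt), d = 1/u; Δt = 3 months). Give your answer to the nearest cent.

CRR parameters: u = e^(σ√Δt) = e^(0.45·√0.25) = 1.2523, d = 1/u = 0.7985
Per-period rate: rΔt = 0.05·0.25 = 0.0125, so R = e^0.0125 = 1.0126
Risk-neutral probability p = (e^0.0125 − 0.7985)/(1.2523 − 0.7985) = 0.2141/0.4538 = 0.4717
Terminal stock prices: S_uu = 196, S_ud = 125, S_dd = 79.7
Terminal payoffs (S − K): max(71.04, 0) = 71.04, max(0, 0) = 0, max(-45.3, 0) = 0
Node u (S = 156.5): V_u = e^(−0.0125)·[0.4717·71.0390 + 0.5283·0.0000] = 33.0931
Node d (S = 99.81): V_d = e^(−0.0125)·[0.4717·0.0000 + 0.5283·0.0000] = 0.0000
Node 0 (S = 125): V_0 = e^(−0.0125)·[0.4717·33.0931 + 0.5283·0.0000] = 15.4162

$15.42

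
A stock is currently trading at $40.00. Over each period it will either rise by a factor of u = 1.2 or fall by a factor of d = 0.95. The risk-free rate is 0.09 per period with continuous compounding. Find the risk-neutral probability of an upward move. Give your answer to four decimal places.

p = 0.5767

Risk-neutral probability p = (e^0.09 − 0.95)/(1.2 − 0.95) = 0.1442/0.2500 = 0.5767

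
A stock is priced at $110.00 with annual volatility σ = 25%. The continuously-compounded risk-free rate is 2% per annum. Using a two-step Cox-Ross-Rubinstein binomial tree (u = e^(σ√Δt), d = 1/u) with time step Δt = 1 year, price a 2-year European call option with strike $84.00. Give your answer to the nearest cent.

CRR parameters: u = e^(σ√Δt) = e^(0.25·√1) = 1.2840, d = 1/u = 0.7788
Per-period rate: rΔt = 0.02·1 = 0.02, so R = e^0.02 = 1.0202
Risk-neutral probability p = (e^0.02 − 0.7788)/(1.2840 − 0.7788) = 0.2414/0.5052 = 0.4778
Terminal stock prices: S_uu = 181.4, S_ud = 110, S_dd = 66.72
Terminal payoffs (S − K): max(97.36, 0) = 97.36, max(26, 0) = 26, max(-17.28, 0) = 0
Node u (S = 141.2): V_u = e^(−0.02)·[0.4778·97.3593 + 0.5222·26.0000] = 58.9061
Node d (S = 85.67): V_d = e^(−0.02)·[0.4778·26.0000 + 0.5222·0.0000] = 12.1770
Node 0 (S = 110): V_0 = e^(−0.02)·[0.4778·58.9061 + 0.5222·12.1770] = 33.8213

$33.82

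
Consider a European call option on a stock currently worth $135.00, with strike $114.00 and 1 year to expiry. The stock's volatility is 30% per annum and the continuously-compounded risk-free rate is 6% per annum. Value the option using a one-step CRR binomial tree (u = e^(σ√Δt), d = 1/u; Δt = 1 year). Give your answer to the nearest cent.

CRR parameters: u = e^(σ√Δt) = e^(0.3·√1) = 1.3499, d = 1/u = 0.7408
Per-period rate: rΔt = 0.06·1 = 0.06, so R = e^0.06 = 1.0618
Risk-neutral probability p = (e^0.06 − 0.7408)/(1.3499 − 0.7408) = 0.3210/0.6090 = 0.5271
Terminal stock prices: S_u = 182.2, S_d = 100
Terminal payoffs (S − K): max(68.23, 0) = 68.23, max(-13.99, 0) = 0
Node 0 (S = 135): V_0 = e^(−0.06)·[0.5271·68.2309 + 0.4729·0.0000] = 33.8694

$33.87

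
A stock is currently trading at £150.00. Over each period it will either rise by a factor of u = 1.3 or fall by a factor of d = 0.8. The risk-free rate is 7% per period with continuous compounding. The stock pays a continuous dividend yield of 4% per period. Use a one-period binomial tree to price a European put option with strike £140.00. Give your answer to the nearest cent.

£10.05

Per-period risk-free factor R = e^0.07 = 1.0725; dividend-adjusted growth = e^(0.07−0.04) = 1.0305.
Risk-neutral probability p = (1.0305 − 0.8)/(1.3 − 0.8) = 0.2305/0.5000 = 0.4609
Terminal stock prices: S_u = 195, S_d = 120
Terminal payoffs (K − S): max(-55, 0) = 0, max(20, 0) = 20
Node 0 (S = 150): V_0 = e^(−0.07)·[0.4609·0.0000 + 0.5391·20.0000] = 10.0529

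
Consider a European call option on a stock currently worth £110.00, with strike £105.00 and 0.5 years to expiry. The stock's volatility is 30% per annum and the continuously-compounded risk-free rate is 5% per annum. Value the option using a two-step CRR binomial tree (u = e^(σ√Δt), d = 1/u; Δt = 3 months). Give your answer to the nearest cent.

£13.23

CRR parameters: u = e^(σ√Δt) = e^(0.3·√0.25) = 1.1618, d = 1/u = 0.8607
Per-period rate: rΔt = 0.05·0.25 = 0.0125, so R = e^0.0125 = 1.0126
Risk-neutral probability p = (e^0.0125 − 0.8607)/(1.1618 − 0.8607) = 0.1519/0.3011 = 0.5043
Terminal stock prices: S_uu = 148.5, S_ud = 110, S_dd = 81.49
Terminal payoffs (S − K): max(43.48, 0) = 43.48, max(5, 0) = 5, max(-23.51, 0) = 0
Node u (S = 127.8): V_u = e^(−0.0125)·[0.5043·43.4845 + 0.4957·5.0000] = 24.1061
Node d (S = 94.68): V_d = e^(−0.0125)·[0.5043·5.0000 + 0.4957·0.0000] = 2.4904
Node 0 (S = 110): V_0 = e^(−0.0125)·[0.5043·24.1061 + 0.4957·2.4904] = 13.2257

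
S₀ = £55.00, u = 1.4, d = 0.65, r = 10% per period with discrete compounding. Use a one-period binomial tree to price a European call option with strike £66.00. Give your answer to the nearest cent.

Risk-neutral probability p = (1 + 0.1 − 0.65)/(1.4 − 0.65) = 0.4500/0.7500 = 0.6000
Terminal stock prices: S_u = 77, S_d = 35.75
Terminal payoffs (S − K): max(11, 0) = 11, max(-30.25, 0) = 0
Node 0 (S = 55): V_0 = 1/1.1·[0.6000·11.0000 + 0.4000·0.0000] = 6.0000

£6.00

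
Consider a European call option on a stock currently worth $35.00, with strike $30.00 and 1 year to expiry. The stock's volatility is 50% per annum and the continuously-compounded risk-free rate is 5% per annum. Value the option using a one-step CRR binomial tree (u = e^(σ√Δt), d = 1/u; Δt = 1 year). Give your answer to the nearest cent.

$11.25

CRR parameters: u = e^(σ√Δt) = e^(0.5·√1) = 1.6487, d = 1/u = 0.6065
Per-period rate: rΔt = 0.05·1 = 0.05, so R = e^0.05 = 1.0513
Risk-neutral probability p = (e^0.05 − 0.6065)/(1.6487 − 0.6065) = 0.4447/1.0422 = 0.4267
Terminal stock prices: S_u = 57.71, S_d = 21.23
Terminal payoffs (S − K): max(27.71, 0) = 27.71, max(-8.771, 0) = 0
Node 0 (S = 35): V_0 = e^(−0.05)·[0.4267·27.7052 + 0.5733·0.0000] = 11.2462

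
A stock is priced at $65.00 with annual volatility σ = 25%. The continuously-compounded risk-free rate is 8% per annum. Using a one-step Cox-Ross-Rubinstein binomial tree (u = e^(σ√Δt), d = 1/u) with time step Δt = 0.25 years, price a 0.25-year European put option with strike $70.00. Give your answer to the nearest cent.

CRR parameters: u = e^(σ√Δt) = e^(0.25·√0.25) = 1.1331, d = 1/u = 0.8825
Per-period rate: rΔt = 0.08·0.25 = 0.02, so R = e^0.02 = 1.0202
Risk-neutral probability p = (e^0.02 − 0.8825)/(1.1331 − 0.8825) = 0.1377/0.2507 = 0.5494
Terminal stock prices: S_u = 73.65, S_d = 57.36
Terminal payoffs (K − S): max(-3.655, 0) = 0, max(12.64, 0) = 12.64
Node 0 (S = 65): V_0 = e^(−0.02)·[0.5494·0.0000 + 0.4506·12.6377] = 5.5820

$5.58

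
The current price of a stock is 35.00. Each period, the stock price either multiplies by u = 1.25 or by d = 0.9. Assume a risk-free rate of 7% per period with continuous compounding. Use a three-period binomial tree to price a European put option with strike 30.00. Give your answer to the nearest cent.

0.47

Risk-neutral probability p = (e^0.07 − 0.9)/(1.25 − 0.9) = 0.1725/0.3500 = 0.4929
Terminal stock prices: S_uuu = 68.36, S_uud = 49.22, S_udd = 35.44, S_ddd = 25.52
Terminal payoffs (K − S): max(-38.36, 0) = 0, max(-19.22, 0) = 0, max(-5.438, 0) = 0, max(4.485, 0) = 4.485
Node uu (S = 54.69): V_uu = e^(−0.07)·[0.4929·0.0000 + 0.5071·0.0000] = 0.0000
Node ud (S = 39.38): V_ud = e^(−0.07)·[0.4929·0.0000 + 0.5071·0.0000] = 0.0000
Node dd (S = 28.35): V_dd = e^(−0.07)·[0.4929·0.0000 + 0.5071·4.4850] = 2.1207
Node u (S = 43.75): V_u = e^(−0.07)·[0.4929·0.0000 + 0.5071·0.0000] = 0.0000
Node d (S = 31.5): V_d = e^(−0.07)·[0.4929·0.0000 + 0.5071·2.1207] = 1.0027
Node 0 (S = 35): V_0 = e^(−0.07)·[0.4929·0.0000 + 0.5071·1.0027] = 0.4741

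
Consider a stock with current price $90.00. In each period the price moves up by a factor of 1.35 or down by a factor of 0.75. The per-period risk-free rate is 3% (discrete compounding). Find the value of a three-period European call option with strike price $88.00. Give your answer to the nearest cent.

Risk-neutral probability p = (1 + 0.03 − 0.75)/(1.35 − 0.75) = 0.2800/0.6000 = 0.4667
Terminal stock prices: S_uuu = 221.4, S_uud = 123, S_udd = 68.34, S_ddd = 37.97
Terminal payoffs (S − K): max(133.4, 0) = 133.4, max(35.02, 0) = 35.02, max(-19.66, 0) = 0, max(-50.03, 0) = 0
Node uu (S = 164): V_uu = 1/1.03·[0.4667·133.4338 + 0.5333·35.0188] = 78.5881
Node ud (S = 91.13): V_ud = 1/1.03·[0.4667·35.0188 + 0.5333·0.0000] = 15.8661
Node dd (S = 50.62): V_dd = 1/1.03·[0.4667·0.0000 + 0.5333·0.0000] = 0.0000
Node u (S = 121.5): V_u = 1/1.03·[0.4667·78.5881 + 0.5333·15.8661] = 43.8217
Node d (S = 67.5): V_d = 1/1.03·[0.4667·15.8661 + 0.5333·0.0000] = 7.1885
Node 0 (S = 90): V_0 = 1/1.03·[0.4667·43.8217 + 0.5333·7.1885] = 23.5767

$23.58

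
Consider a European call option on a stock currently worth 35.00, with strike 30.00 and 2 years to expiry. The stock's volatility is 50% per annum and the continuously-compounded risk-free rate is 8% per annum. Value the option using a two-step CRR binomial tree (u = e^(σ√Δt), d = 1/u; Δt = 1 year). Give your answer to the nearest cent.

CRR parameters: u = e^(σ√Δt) = e^(0.5·√1) = 1.6487, d = 1/u = 0.6065
Per-period rate: rΔt = 0.08·1 = 0.08, so R = e^0.08 = 1.0833
Risk-neutral probability p = (e^0.08 − 0.6065)/(1.6487 − 0.6065) = 0.4768/1.0422 = 0.4575
Terminal stock prices: S_uu = 95.14, S_ud = 35, S_dd = 12.88
Terminal payoffs (S − K): max(65.14, 0) = 65.14, max(5, 0) = 5, max(-17.12, 0) = 0
Node u (S = 57.71): V_u = e^(−0.08)·[0.4575·65.1399 + 0.5425·5.0000] = 30.0118
Node d (S = 21.23): V_d = e^(−0.08)·[0.4575·5.0000 + 0.5425·0.0000] = 2.1114
Node 0 (S = 35): V_0 = e^(−0.08)·[0.4575·30.0118 + 0.5425·2.1114] = 13.7310

13.73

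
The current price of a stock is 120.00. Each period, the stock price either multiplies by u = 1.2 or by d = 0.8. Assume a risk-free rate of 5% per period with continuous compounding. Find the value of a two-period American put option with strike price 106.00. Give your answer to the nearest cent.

3.65

Risk-neutral probability p = (e^0.05 − 0.8)/(1.2 − 0.8) = 0.2513/0.4000 = 0.6282
Terminal stock prices: S_uu = 172.8, S_ud = 115.2, S_dd = 76.8
Terminal payoffs (K − S): max(-66.8, 0) = 0, max(-9.2, 0) = 0, max(29.2, 0) = 29.2
Node u (S = 144): continuation = e^(−0.05)·[0.6282·0.0000 + 0.3718·0.0000] = 0.0000; exercise value = 0.0000 ≤ continuation, so V_u = 0.0000
Node d (S = 96): continuation = e^(−0.05)·[0.6282·0.0000 + 0.3718·29.2000] = 10.3277; exercise value = 10.0000 ≤ continuation, so V_d = 10.3277
Node 0 (S = 120): continuation = e^(−0.05)·[0.6282·0.0000 + 0.3718·10.3277] = 3.6528; exercise value = 0.0000 ≤ continuation, so V_0 = 3.6528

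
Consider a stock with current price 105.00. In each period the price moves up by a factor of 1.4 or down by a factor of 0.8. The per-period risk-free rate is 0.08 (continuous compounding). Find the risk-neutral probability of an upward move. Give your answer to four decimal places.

p = 0.4721

Risk-neutral probability p = (e^0.08 − 0.8)/(1.4 − 0.8) = 0.2833/0.6000 = 0.4721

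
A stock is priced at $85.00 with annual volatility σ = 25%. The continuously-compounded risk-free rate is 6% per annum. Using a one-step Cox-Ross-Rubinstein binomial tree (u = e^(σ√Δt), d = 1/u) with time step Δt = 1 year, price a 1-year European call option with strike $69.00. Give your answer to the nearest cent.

CRR parameters: u = e^(σ√Δt) = e^(0.25·√1) = 1.2840, d = 1/u = 0.7788
Per-period rate: rΔt = 0.06·1 = 0.06, so R = e^0.06 = 1.0618
Risk-neutral probability p = (e^0.06 − 0.7788)/(1.2840 − 0.7788) = 0.2830/0.5052 = 0.5602
Terminal stock prices: S_u = 109.1, S_d = 66.2
Terminal payoffs (S − K): max(40.14, 0) = 40.14, max(-2.802, 0) = 0
Node 0 (S = 85): V_0 = e^(−0.06)·[0.5602·40.1422 + 0.4398·0.0000] = 21.1787

$21.18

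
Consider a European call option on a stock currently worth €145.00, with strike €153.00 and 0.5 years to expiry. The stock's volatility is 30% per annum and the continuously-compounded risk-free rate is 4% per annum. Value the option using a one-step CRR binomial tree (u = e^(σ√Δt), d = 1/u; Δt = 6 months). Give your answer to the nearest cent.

€12.73

CRR parameters: u = e^(σ√Δt) = e^(0.3·√0.5) = 1.2363, d = 1/u = 0.8089
Per-period rate: rΔt = 0.04·0.5 = 0.02, so R = e^0.02 = 1.0202
Risk-neutral probability p = (e^0.02 − 0.8089)/(1.2363 − 0.8089) = 0.2113/0.4275 = 0.4944
Terminal stock prices: S_u = 179.3, S_d = 117.3
Terminal payoffs (S − K): max(26.27, 0) = 26.27, max(-35.72, 0) = 0
Node 0 (S = 145): V_0 = e^(−0.02)·[0.4944·26.2651 + 0.5056·0.0000] = 12.7290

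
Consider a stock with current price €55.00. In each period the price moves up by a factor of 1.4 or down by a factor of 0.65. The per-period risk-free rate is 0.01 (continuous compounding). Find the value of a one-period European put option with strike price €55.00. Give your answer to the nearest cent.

Risk-neutral probability p = (e^0.01 − 0.65)/(1.4 − 0.65) = 0.3601/0.7500 = 0.4801
Terminal stock prices: S_u = 77, S_d = 35.75
Terminal payoffs (K − S): max(-22, 0) = 0, max(19.25, 0) = 19.25
Node 0 (S = 55): V_0 = e^(−0.01)·[0.4801·0.0000 + 0.5199·19.2500] = 9.9091

€9.91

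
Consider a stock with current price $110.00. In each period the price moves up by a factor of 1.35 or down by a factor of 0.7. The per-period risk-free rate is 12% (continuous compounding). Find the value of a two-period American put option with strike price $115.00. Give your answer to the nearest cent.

Risk-neutral probability p = (e^0.12 − 0.7)/(1.35 − 0.7) = 0.4275/0.6500 = 0.6577
Terminal stock prices: S_uu = 200.5, S_ud = 103.9, S_dd = 53.9
Terminal payoffs (K − S): max(-85.48, 0) = 0, max(11.05, 0) = 11.05, max(61.1, 0) = 61.1
Node u (S = 148.5): continuation = e^(−0.12)·[0.6577·0.0000 + 0.3423·11.0500] = 3.3548; exercise value = 0.0000 ≤ continuation, so V_u = 3.3548
Node d (S = 77): continuation = e^(−0.12)·[0.6577·11.0500 + 0.3423·61.1000] = 24.9959; exercise value = 38.0000 > continuation, so V_d = 38.0000 (exercise)
Node 0 (S = 110): continuation = e^(−0.12)·[0.6577·3.3548 + 0.3423·38.0000] = 13.4939; exercise value = 5.0000 ≤ continuation, so V_0 = 13.4939

$13.49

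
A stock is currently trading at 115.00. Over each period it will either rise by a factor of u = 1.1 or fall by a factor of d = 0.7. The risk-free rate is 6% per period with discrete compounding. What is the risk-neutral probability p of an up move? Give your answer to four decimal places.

Risk-neutral probability p = (1 + 0.06 − 0.7)/(1.1 − 0.7) = 0.3600/0.4000 = 0.9000

p = 0.9000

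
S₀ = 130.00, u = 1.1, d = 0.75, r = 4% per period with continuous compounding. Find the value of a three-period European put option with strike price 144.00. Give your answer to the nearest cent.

Risk-neutral probability p = (e^0.04 − 0.75)/(1.1 − 0.75) = 0.2908/0.3500 = 0.8309
Terminal stock prices: S_uuu = 173, S_uud = 118, S_udd = 80.44, S_ddd = 54.84
Terminal payoffs (K − S): max(-29.03, 0) = 0, max(26.02, 0) = 26.02, max(63.56, 0) = 63.56, max(89.16, 0) = 89.16
Node uu (S = 157.3): V_uu = e^(−0.04)·[0.8309·0.0000 + 0.1691·26.0250] = 4.2286
Node ud (S = 107.2): V_ud = e^(−0.04)·[0.8309·26.0250 + 0.1691·63.5625] = 31.1037
Node dd (S = 73.12): V_dd = e^(−0.04)·[0.8309·63.5625 + 0.1691·89.1562] = 65.2287
Node u (S = 143): V_u = e^(−0.04)·[0.8309·4.2286 + 0.1691·31.1037] = 8.4295
Node d (S = 97.5): V_d = e^(−0.04)·[0.8309·31.1037 + 0.1691·65.2287] = 35.4288
Node 0 (S = 130): V_0 = e^(−0.04)·[0.8309·8.4295 + 0.1691·35.4288] = 12.4858

12.49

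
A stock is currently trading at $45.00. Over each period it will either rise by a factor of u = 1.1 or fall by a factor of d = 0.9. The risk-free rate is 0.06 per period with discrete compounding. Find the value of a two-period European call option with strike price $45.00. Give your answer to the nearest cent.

$5.38

Risk-neutral probability p = (1 + 0.06 − 0.9)/(1.1 − 0.9) = 0.1600/0.2000 = 0.8000
Terminal stock prices: S_uu = 54.45, S_ud = 44.55, S_dd = 36.45
Terminal payoffs (S − K): max(9.45, 0) = 9.45, max(-0.45, 0) = 0, max(-8.55, 0) = 0
Node u (S = 49.5): V_u = 1/1.06·[0.8000·9.4500 + 0.2000·0.0000] = 7.1321
Node d (S = 40.5): V_d = 1/1.06·[0.8000·0.0000 + 0.2000·0.0000] = 0.0000
Node 0 (S = 45): V_0 = 1/1.06·[0.8000·7.1321 + 0.2000·0.0000] = 5.3827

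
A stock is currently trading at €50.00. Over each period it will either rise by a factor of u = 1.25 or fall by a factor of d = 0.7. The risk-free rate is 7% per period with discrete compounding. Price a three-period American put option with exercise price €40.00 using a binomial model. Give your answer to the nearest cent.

Risk-neutral probability p = (1 + 0.07 − 0.7)/(1.25 − 0.7) = 0.3700/0.5500 = 0.6727
Terminal stock prices: S_uuu = 97.66, S_uud = 54.69, S_udd = 30.62, S_ddd = 17.15
Terminal payoffs (K − S): max(-57.66, 0) = 0, max(-14.69, 0) = 0, max(9.375, 0) = 9.375, max(22.85, 0) = 22.85
Node uu (S = 78.12): continuation = 1/1.07·[0.6727·0.0000 + 0.3273·0.0000] = 0.0000; exercise value = 0.0000 ≤ continuation, so V_uu = 0.0000
Node ud (S = 43.75): continuation = 1/1.07·[0.6727·0.0000 + 0.3273·9.3750] = 2.8675; exercise value = 0.0000 ≤ continuation, so V_ud = 2.8675
Node dd (S = 24.5): continuation = 1/1.07·[0.6727·9.3750 + 0.3273·22.8500] = 12.8832; exercise value = 15.5000 > continuation, so V_dd = 15.5000 (exercise)
Node u (S = 62.5): continuation = 1/1.07·[0.6727·0.0000 + 0.3273·2.8675] = 0.8770; exercise value = 0.0000 ≤ continuation, so V_u = 0.8770
Node d (S = 35): continuation = 1/1.07·[0.6727·2.8675 + 0.3273·15.5000] = 6.5437; exercise value = 5.0000 ≤ continuation, so V_d = 6.5437
Node 0 (S = 50): continuation = 1/1.07·[0.6727·0.8770 + 0.3273·6.5437] = 2.5529; exercise value = 0.0000 ≤ continuation, so V_0 = 2.5529

€2.55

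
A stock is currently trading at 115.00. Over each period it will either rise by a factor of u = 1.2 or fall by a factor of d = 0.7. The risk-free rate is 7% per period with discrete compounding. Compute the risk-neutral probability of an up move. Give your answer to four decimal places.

p = 0.7400

Risk-neutral probability p = (1 + 0.07 − 0.7)/(1.2 − 0.7) = 0.3700/0.5000 = 0.7400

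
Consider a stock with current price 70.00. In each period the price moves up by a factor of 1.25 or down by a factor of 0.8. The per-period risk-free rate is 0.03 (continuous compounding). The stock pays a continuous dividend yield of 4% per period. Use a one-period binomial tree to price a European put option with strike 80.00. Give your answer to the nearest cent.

13.45

Per-period risk-free factor R = e^0.03 = 1.0305; dividend-adjusted growth = e^(0.03−0.04) = 0.9900.
Risk-neutral probability p = (0.9900 − 0.8)/(1.25 − 0.8) = 0.1900/0.4500 = 0.4223
Terminal stock prices: S_u = 87.5, S_d = 56
Terminal payoffs (K − S): max(-7.5, 0) = 0, max(24, 0) = 24
Node 0 (S = 70): V_0 = e^(−0.03)·[0.4223·0.0000 + 0.5777·24.0000] = 13.4543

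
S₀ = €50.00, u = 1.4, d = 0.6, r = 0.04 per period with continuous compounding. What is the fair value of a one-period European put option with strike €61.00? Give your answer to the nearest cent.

€13.37

Risk-neutral probability p = (e^0.04 − 0.6)/(1.4 − 0.6) = 0.4408/0.8000 = 0.5510
Terminal stock prices: S_u = 70, S_d = 30
Terminal payoffs (K − S): max(-9, 0) = 0, max(31, 0) = 31
Node 0 (S = 50): V_0 = e^(−0.04)·[0.5510·0.0000 + 0.4490·31.0000] = 13.3728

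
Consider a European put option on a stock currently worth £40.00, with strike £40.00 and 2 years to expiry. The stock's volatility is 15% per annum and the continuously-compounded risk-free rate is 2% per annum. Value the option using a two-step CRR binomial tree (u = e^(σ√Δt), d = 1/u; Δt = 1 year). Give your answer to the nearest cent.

£2.20

CRR parameters: u = e^(σ√Δt) = e^(0.15·√1) = 1.1618, d = 1/u = 0.8607
Per-period rate: rΔt = 0.02·1 = 0.02, so R = e^0.02 = 1.0202
Risk-neutral probability p = (e^0.02 − 0.8607)/(1.1618 − 0.8607) = 0.1595/0.3011 = 0.5297
Terminal stock prices: S_uu = 53.99, S_ud = 40, S_dd = 29.63
Terminal payoffs (K − S): max(-13.99, 0) = 0, max(0, 0) = 0, max(10.37, 0) = 10.37
Node u (S = 46.47): V_u = e^(−0.02)·[0.5297·0.0000 + 0.4703·0.0000] = 0.0000
Node d (S = 34.43): V_d = e^(−0.02)·[0.5297·0.0000 + 0.4703·10.3673] = 4.7796
Node 0 (S = 40): V_0 = e^(−0.02)·[0.5297·0.0000 + 0.4703·4.7796] = 2.2036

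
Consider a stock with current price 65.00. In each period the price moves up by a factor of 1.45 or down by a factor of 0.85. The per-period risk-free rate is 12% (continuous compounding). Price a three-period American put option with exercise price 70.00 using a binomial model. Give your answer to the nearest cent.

7.21

Risk-neutral probability p = (e^0.12 − 0.85)/(1.45 − 0.85) = 0.2775/0.6000 = 0.4625
Terminal stock prices: S_uuu = 198.2, S_uud = 116.2, S_udd = 68.1, S_ddd = 39.92
Terminal payoffs (K − S): max(-128.2, 0) = 0, max(-46.16, 0) = 0, max(1.904, 0) = 1.904, max(30.08, 0) = 30.08
Node uu (S = 136.7): continuation = e^(−0.12)·[0.4625·0.0000 + 0.5375·0.0000] = 0.0000; exercise value = 0.0000 ≤ continuation, so V_uu = 0.0000
Node ud (S = 80.11): continuation = e^(−0.12)·[0.4625·0.0000 + 0.5375·1.9044] = 0.9079; exercise value = 0.0000 ≤ continuation, so V_ud = 0.9079
Node dd (S = 46.96): continuation = e^(−0.12)·[0.4625·1.9044 + 0.5375·30.0819] = 15.1219; exercise value = 23.0375 > continuation, so V_dd = 23.0375 (exercise)
Node u (S = 94.25): continuation = e^(−0.12)·[0.4625·0.0000 + 0.5375·0.9079] = 0.4328; exercise value = 0.0000 ≤ continuation, so V_u = 0.4328
Node d (S = 55.25): continuation = e^(−0.12)·[0.4625·0.9079 + 0.5375·23.0375] = 11.3549; exercise value = 14.7500 > continuation, so V_d = 14.7500 (exercise)
Node 0 (S = 65): continuation = e^(−0.12)·[0.4625·0.4328 + 0.5375·14.7500] = 7.2092; exercise value = 5.0000 ≤ continuation, so V_0 = 7.2092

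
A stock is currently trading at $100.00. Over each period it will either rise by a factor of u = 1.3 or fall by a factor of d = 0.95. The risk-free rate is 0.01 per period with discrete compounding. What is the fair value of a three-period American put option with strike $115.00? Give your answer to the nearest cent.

$16.66

Risk-neutral probability p = (1 + 0.01 − 0.95)/(1.3 − 0.95) = 0.0600/0.3500 = 0.1714
Terminal stock prices: S_uuu = 219.7, S_uud = 160.6, S_udd = 117.3, S_ddd = 85.74
Terminal payoffs (K − S): max(-104.7, 0) = 0, max(-45.55, 0) = 0, max(-2.325, 0) = 0, max(29.26, 0) = 29.26
Node uu (S = 169): continuation = 1/1.01·[0.1714·0.0000 + 0.8286·0.0000] = 0.0000; exercise value = 0.0000 ≤ continuation, so V_uu = 0.0000
Node ud (S = 123.5): continuation = 1/1.01·[0.1714·0.0000 + 0.8286·0.0000] = 0.0000; exercise value = 0.0000 ≤ continuation, so V_ud = 0.0000
Node dd (S = 90.25): continuation = 1/1.01·[0.1714·0.0000 + 0.8286·29.2625] = 24.0060; exercise value = 24.7500 > continuation, so V_dd = 24.7500 (exercise)
Node u (S = 130): continuation = 1/1.01·[0.1714·0.0000 + 0.8286·0.0000] = 0.0000; exercise value = 0.0000 ≤ continuation, so V_u = 0.0000
Node d (S = 95): continuation = 1/1.01·[0.1714·0.0000 + 0.8286·24.7500] = 20.3041; exercise value = 20.0000 ≤ continuation, so V_d = 20.3041
Node 0 (S = 100): continuation = 1/1.01·[0.1714·0.0000 + 0.8286·20.3041] = 16.6568; exercise value = 15.0000 ≤ continuation, so V_0 = 16.6568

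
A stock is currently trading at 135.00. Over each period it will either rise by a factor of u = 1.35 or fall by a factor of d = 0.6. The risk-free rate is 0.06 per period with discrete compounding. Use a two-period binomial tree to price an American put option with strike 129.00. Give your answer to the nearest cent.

21.66

Risk-neutral probability p = (1 + 0.06 − 0.6)/(1.35 − 0.6) = 0.4600/0.7500 = 0.6133
Terminal stock prices: S_uu = 246, S_ud = 109.3, S_dd = 48.6
Terminal payoffs (K − S): max(-117, 0) = 0, max(19.65, 0) = 19.65, max(80.4, 0) = 80.4
Node u (S = 182.2): continuation = 1/1.06·[0.6133·0.0000 + 0.3867·19.6500] = 7.1679; exercise value = 0.0000 ≤ continuation, so V_u = 7.1679
Node d (S = 81): continuation = 1/1.06·[0.6133·19.6500 + 0.3867·80.4000] = 40.6981; exercise value = 48.0000 > continuation, so V_d = 48.0000 (exercise)
Node 0 (S = 135): continuation = 1/1.06·[0.6133·7.1679 + 0.3867·48.0000] = 21.6569; exercise value = 0.0000 ≤ continuation, so V_0 = 21.6569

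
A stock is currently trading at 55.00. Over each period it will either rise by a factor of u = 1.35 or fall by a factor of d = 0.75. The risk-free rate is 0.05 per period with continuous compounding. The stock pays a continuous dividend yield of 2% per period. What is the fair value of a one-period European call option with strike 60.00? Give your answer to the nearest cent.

6.34

Per-period risk-free factor R = e^0.05 = 1.0513; dividend-adjusted growth = e^(0.05−0.02) = 1.0305.
Risk-neutral probability p = (1.0305 − 0.75)/(1.35 − 0.75) = 0.2805/0.6000 = 0.4674
Terminal stock prices: S_u = 74.25, S_d = 41.25
Terminal payoffs (S − K): max(14.25, 0) = 14.25, max(-18.75, 0) = 0
Node 0 (S = 55): V_0 = e^(−0.05)·[0.4674·14.2500 + 0.5326·0.0000] = 6.3359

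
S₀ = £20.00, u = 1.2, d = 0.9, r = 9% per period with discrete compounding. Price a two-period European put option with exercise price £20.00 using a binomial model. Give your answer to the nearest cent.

£0.43

Risk-neutral probability p = (1 + 0.09 − 0.9)/(1.2 − 0.9) = 0.1900/0.3000 = 0.6333
Terminal stock prices: S_uu = 28.8, S_ud = 21.6, S_dd = 16.2
Terminal payoffs (K − S): max(-8.8, 0) = 0, max(-1.6, 0) = 0, max(3.8, 0) = 3.8
Node u (S = 24): V_u = 1/1.09·[0.6333·0.0000 + 0.3667·0.0000] = 0.0000
Node d (S = 18): V_d = 1/1.09·[0.6333·0.0000 + 0.3667·3.8000] = 1.2783
Node 0 (S = 20): V_0 = 1/1.09·[0.6333·0.0000 + 0.3667·1.2783] = 0.4300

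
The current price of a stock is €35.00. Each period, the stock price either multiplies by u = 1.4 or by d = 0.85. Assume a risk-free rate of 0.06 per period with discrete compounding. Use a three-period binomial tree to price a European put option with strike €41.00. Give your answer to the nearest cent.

Risk-neutral probability p = (1 + 0.06 − 0.85)/(1.4 − 0.85) = 0.2100/0.5500 = 0.3818
Terminal stock prices: S_uuu = 96.04, S_uud = 58.31, S_udd = 35.4, S_ddd = 21.49
Terminal payoffs (K − S): max(-55.04, 0) = 0, max(-17.31, 0) = 0, max(5.598, 0) = 5.598, max(19.51, 0) = 19.51
Node uu (S = 68.6): V_uu = 1/1.06·[0.3818·0.0000 + 0.6182·0.0000] = 0.0000
Node ud (S = 41.65): V_ud = 1/1.06·[0.3818·0.0000 + 0.6182·5.5975] = 3.2644
Node dd (S = 25.29): V_dd = 1/1.06·[0.3818·5.5975 + 0.6182·19.5056] = 13.3917
Node u (S = 49): V_u = 1/1.06·[0.3818·0.0000 + 0.6182·3.2644] = 1.9038
Node d (S = 29.75): V_d = 1/1.06·[0.3818·3.2644 + 0.6182·13.3917] = 8.9858
Node 0 (S = 35): V_0 = 1/1.06·[0.3818·1.9038 + 0.6182·8.9858] = 5.9262

€5.93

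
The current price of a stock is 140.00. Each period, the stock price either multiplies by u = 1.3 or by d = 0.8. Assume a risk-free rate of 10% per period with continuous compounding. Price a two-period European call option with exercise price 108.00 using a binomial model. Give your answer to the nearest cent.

Risk-neutral probability p = (e^0.1 − 0.8)/(1.3 − 0.8) = 0.3052/0.5000 = 0.6103
Terminal stock prices: S_uu = 236.6, S_ud = 145.6, S_dd = 89.6
Terminal payoffs (S − K): max(128.6, 0) = 128.6, max(37.6, 0) = 37.6, max(-18.4, 0) = 0
Node u (S = 182): V_u = e^(−0.1)·[0.6103·128.6000 + 0.3897·37.6000] = 84.2776
Node d (S = 112): V_d = e^(−0.1)·[0.6103·37.6000 + 0.3897·0.0000] = 20.7650
Node 0 (S = 140): V_0 = e^(−0.1)·[0.6103·84.2776 + 0.3897·20.7650] = 53.8644

53.86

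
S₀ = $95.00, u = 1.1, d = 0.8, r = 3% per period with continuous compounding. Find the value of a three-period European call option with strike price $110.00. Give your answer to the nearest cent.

$6.81

Risk-neutral probability p = (e^0.03 − 0.8)/(1.1 − 0.8) = 0.2305/0.3000 = 0.7682
Terminal stock prices: S_uuu = 126.4, S_uud = 91.96, S_udd = 66.88, S_ddd = 48.64
Terminal payoffs (S − K): max(16.45, 0) = 16.45, max(-18.04, 0) = 0, max(-43.12, 0) = 0, max(-61.36, 0) = 0
Node uu (S = 115): V_uu = e^(−0.03)·[0.7682·16.4450 + 0.2318·0.0000] = 12.2594
Node ud (S = 83.6): V_ud = e^(−0.03)·[0.7682·0.0000 + 0.2318·0.0000] = 0.0000
Node dd (S = 60.8): V_dd = e^(−0.03)·[0.7682·0.0000 + 0.2318·0.0000] = 0.0000
Node u (S = 104.5): V_u = e^(−0.03)·[0.7682·12.2594 + 0.2318·0.0000] = 9.1391
Node d (S = 76): V_d = e^(−0.03)·[0.7682·0.0000 + 0.2318·0.0000] = 0.0000
Node 0 (S = 95): V_0 = e^(−0.03)·[0.7682·9.1391 + 0.2318·0.0000] = 6.8130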